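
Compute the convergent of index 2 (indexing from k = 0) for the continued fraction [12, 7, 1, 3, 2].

Using pₖ = aₖpₖ₋₁ + pₖ₋₂, qₖ = aₖqₖ₋₁ + qₖ₋₂ (with p₋₁=1, p₋₂=0, q₋₁=0, q₋₂=1):
  k=0: a=12, p=12, q=1
  k=1: a=7, p=85, q=7
  k=2: a=1, p=97, q=8

97/8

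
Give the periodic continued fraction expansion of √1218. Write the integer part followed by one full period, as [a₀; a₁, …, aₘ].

[34; 1, 8, 1, 68]

a₀ = ⌊√1218⌋ = 34.
With m₀=0, d₀=1 and mₖ₊₁ = dₖaₖ − mₖ, dₖ₊₁ = (n − mₖ₊₁²)/dₖ, aₖ₊₁ = ⌊(a₀+mₖ₊₁)/dₖ₊₁⌋:
  k=1: m=34, d=62, a=1
  k=2: m=28, d=7, a=8
  k=3: m=28, d=62, a=1
  k=4: m=34, d=1, a=68
d=1 and a=2a₀=68 at k=4, so the next step gives (m, d) = (34, 62) again — its k=1 value — and the period has length 4.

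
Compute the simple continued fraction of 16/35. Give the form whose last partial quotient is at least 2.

16 = 0*35 + 16
35 = 2*16 + 3
16 = 5*3 + 1
3 = 3*1 + 0  (stop)
So 16/35 = [0; 2, 5, 3].

[0; 2, 5, 3]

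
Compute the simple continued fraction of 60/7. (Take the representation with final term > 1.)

[8; 1, 1, 3]

60 = 8×7 + 4
7 = 1×4 + 3
4 = 1×3 + 1
3 = 3×1 + 0  (stop)
So 60/7 = [8; 1, 1, 3].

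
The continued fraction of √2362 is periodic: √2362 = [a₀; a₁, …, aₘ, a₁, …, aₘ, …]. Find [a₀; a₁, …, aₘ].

a₀ = ⌊√2362⌋ = 48.
With m₀=0, d₀=1 and mₖ₊₁ = dₖaₖ − mₖ, dₖ₊₁ = (n − mₖ₊₁²)/dₖ, aₖ₊₁ = ⌊(a₀+mₖ₊₁)/dₖ₊₁⌋:
  k=1: m=48, d=58, a=1
  k=2: m=10, d=39, a=1
  k=3: m=29, d=39, a=1
  k=4: m=10, d=58, a=1
  k=5: m=48, d=1, a=96
d=1 and a=2a₀=96 at k=5, so the next step gives (m, d) = (48, 58) again — its k=1 value — and the period has length 5.

[48; 1, 1, 1, 1, 96]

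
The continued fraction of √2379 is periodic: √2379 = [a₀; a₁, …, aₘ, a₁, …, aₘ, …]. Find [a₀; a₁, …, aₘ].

[48; 1, 3, 2, 3, 1, 96]

a₀ = ⌊√2379⌋ = 48.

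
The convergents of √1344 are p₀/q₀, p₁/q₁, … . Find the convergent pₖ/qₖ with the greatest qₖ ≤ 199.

6049/165

√1344 = [36; 1, 1, 1, 17, 1, 1, 1, 72, …] (period length 8).
Convergents:
  p_0/q_0 = 36/1
  p_1/q_1 = 37/1
  p_2/q_2 = 73/2
  p_3/q_3 = 110/3
  p_4/q_4 = 1943/53
  p_5/q_5 = 2053/56
  p_6/q_6 = 3996/109
  p_7/q_7 = 6049/165
  p_8/q_8 = 439524/11989
q_7 = 165 ≤ 199 < 11989 = q_8, so the answer is 6049/165.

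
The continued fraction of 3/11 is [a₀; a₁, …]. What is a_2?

3 = 0·11 + 3   →  a_0 = 0
11 = 3·3 + 2   →  a_1 = 3
3 = 1·2 + 1   →  a_2 = 1

1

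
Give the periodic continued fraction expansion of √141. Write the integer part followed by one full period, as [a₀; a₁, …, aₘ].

a₀ = ⌊√141⌋ = 11.
With m₀=0, d₀=1 and mₖ₊₁ = dₖaₖ − mₖ, dₖ₊₁ = (n − mₖ₊₁²)/dₖ, aₖ₊₁ = ⌊(a₀+mₖ₊₁)/dₖ₊₁⌋:
  k=1: m=11, d=20, a=1
  k=2: m=9, d=3, a=6
  k=3: m=9, d=20, a=1
  k=4: m=11, d=1, a=22
d=1 and a=2a₀=22 at k=4, so the next step gives (m, d) = (11, 20) again — its k=1 value — and the period has length 4.

[11; 1, 6, 1, 22]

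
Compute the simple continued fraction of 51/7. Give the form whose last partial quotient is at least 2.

51 = 7·7 + 2
7 = 3·2 + 1
2 = 2·1 + 0  (stop)
So 51/7 = [7; 3, 2].

[7; 3, 2]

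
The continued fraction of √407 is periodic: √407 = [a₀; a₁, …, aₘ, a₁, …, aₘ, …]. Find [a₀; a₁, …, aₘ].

a₀ = ⌊√407⌋ = 20.
With m₀=0, d₀=1 and mₖ₊₁ = dₖaₖ − mₖ, dₖ₊₁ = (n − mₖ₊₁²)/dₖ, aₖ₊₁ = ⌊(a₀+mₖ₊₁)/dₖ₊₁⌋:
  k=1: m=20, d=7, a=5
  k=2: m=15, d=26, a=1
  k=3: m=11, d=11, a=2
  k=4: m=11, d=26, a=1
  k=5: m=15, d=7, a=5
  k=6: m=20, d=1, a=40
d=1 and a=2a₀=40 at k=6, so the next step gives (m, d) = (20, 7) again — its k=1 value — and the period has length 6.

[20; 5, 1, 2, 1, 5, 40]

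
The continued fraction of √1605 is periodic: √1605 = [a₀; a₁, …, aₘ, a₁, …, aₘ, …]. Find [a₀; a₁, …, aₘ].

a₀ = ⌊√1605⌋ = 40.
With m₀=0, d₀=1 and mₖ₊₁ = dₖaₖ − mₖ, dₖ₊₁ = (n − mₖ₊₁²)/dₖ, aₖ₊₁ = ⌊(a₀+mₖ₊₁)/dₖ₊₁⌋:
  k=1: m=40, d=5, a=16
  k=2: m=40, d=1, a=80
d=1 and a=2a₀=80 at k=2, so the next step gives (m, d) = (40, 5) again — its k=1 value — and the period has length 2.

[40; 16, 80]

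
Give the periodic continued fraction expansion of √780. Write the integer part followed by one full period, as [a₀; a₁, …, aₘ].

[27; 1, 12, 1, 54]

a₀ = ⌊√780⌋ = 27.
With m₀=0, d₀=1 and mₖ₊₁ = dₖaₖ − mₖ, dₖ₊₁ = (n − mₖ₊₁²)/dₖ, aₖ₊₁ = ⌊(a₀+mₖ₊₁)/dₖ₊₁⌋:
  k=1: m=27, d=51, a=1
  k=2: m=24, d=4, a=12
  k=3: m=24, d=51, a=1
  k=4: m=27, d=1, a=54
d=1 and a=2a₀=54 at k=4, so the next step gives (m, d) = (27, 51) again — its k=1 value — and the period has length 4.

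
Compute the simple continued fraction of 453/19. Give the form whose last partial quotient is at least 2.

[23; 1, 5, 3]

453 = 23·19 + 16
19 = 1·16 + 3
16 = 5·3 + 1
3 = 3·1 + 0  (stop)
So 453/19 = [23; 1, 5, 3].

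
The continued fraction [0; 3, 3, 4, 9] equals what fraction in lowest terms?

120/397

Using pₖ = aₖpₖ₋₁ + pₖ₋₂ and qₖ = aₖqₖ₋₁ + qₖ₋₂:
  k=0: a=0, p=0, q=1
  k=1: a=3, p=1, q=3
  k=2: a=3, p=3, q=10
  k=3: a=4, p=13, q=43
  k=4: a=9, p=120, q=397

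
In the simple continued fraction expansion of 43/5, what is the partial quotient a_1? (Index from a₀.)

43 = 8·5 + 3   →  a_0 = 8
5 = 1·3 + 2   →  a_1 = 1

1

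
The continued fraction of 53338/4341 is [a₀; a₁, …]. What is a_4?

53338 = 12·4341 + 1246   →  a_0 = 12
4341 = 3·1246 + 603   →  a_1 = 3
1246 = 2·603 + 40   →  a_2 = 2
603 = 15·40 + 3   →  a_3 = 15
40 = 13·3 + 1   →  a_4 = 13

13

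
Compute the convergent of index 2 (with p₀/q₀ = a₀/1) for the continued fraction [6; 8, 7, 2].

Using pₖ = aₖpₖ₋₁ + pₖ₋₂, qₖ = aₖqₖ₋₁ + qₖ₋₂ (with p₋₁=1, p₋₂=0, q₋₁=0, q₋₂=1):
  k=0: a=6, p=6, q=1
  k=1: a=8, p=49, q=8
  k=2: a=7, p=349, q=57

349/57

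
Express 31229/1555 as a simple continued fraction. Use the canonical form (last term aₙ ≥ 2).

[20; 12, 18, 2, 3]

31229 = 20*1555 + 129
1555 = 12*129 + 7
129 = 18*7 + 3
7 = 2*3 + 1
3 = 3*1 + 0  (stop)
So 31229/1555 = [20; 12, 18, 2, 3].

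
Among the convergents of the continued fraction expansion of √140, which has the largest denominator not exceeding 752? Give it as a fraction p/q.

√140 = [11; 1, 4, 1, 22, …] (period length 4).
Convergents:
  p_0/q_0 = 11/1
  p_1/q_1 = 12/1
  p_2/q_2 = 59/5
  p_3/q_3 = 71/6
  p_4/q_4 = 1621/137
  p_5/q_5 = 1692/143
  p_6/q_6 = 8389/709
  p_7/q_7 = 10081/852
q_6 = 709 ≤ 752 < 852 = q_7, so the answer is 8389/709.

8389/709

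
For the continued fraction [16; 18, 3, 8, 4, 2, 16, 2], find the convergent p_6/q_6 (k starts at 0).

Using pₖ = aₖpₖ₋₁ + pₖ₋₂, qₖ = aₖqₖ₋₁ + qₖ₋₂ (with p₋₁=1, p₋₂=0, q₋₁=0, q₋₂=1):
  k=0: a=16, p=16, q=1
  k=1: a=18, p=289, q=18
  k=2: a=3, p=883, q=55
  k=3: a=8, p=7353, q=458
  k=4: a=4, p=30295, q=1887
  k=5: a=2, p=67943, q=4232
  k=6: a=16, p=1117383, q=69599

1117383/69599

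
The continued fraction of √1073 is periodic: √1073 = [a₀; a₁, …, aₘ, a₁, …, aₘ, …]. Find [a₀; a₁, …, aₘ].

[32; 1, 3, 9, 9, 3, 1, 64]

a₀ = ⌊√1073⌋ = 32.
With m₀=0, d₀=1 and mₖ₊₁ = dₖaₖ − mₖ, dₖ₊₁ = (n − mₖ₊₁²)/dₖ, aₖ₊₁ = ⌊(a₀+mₖ₊₁)/dₖ₊₁⌋:
  k=1: m=32, d=49, a=1
  k=2: m=17, d=16, a=3
  k=3: m=31, d=7, a=9
  k=4: m=32, d=7, a=9
  k=5: m=31, d=16, a=3
  k=6: m=17, d=49, a=1
  k=7: m=32, d=1, a=64
d=1 and a=2a₀=64 at k=7, so the next step gives (m, d) = (32, 49) again — its k=1 value — and the period has length 7.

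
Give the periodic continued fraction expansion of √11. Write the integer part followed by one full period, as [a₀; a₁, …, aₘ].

a₀ = ⌊√11⌋ = 3.

[3; 3, 6]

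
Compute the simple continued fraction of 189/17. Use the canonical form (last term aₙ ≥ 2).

[11; 8, 2]

189 = 11×17 + 2
17 = 8×2 + 1
2 = 2×1 + 0  (stop)
So 189/17 = [11; 8, 2].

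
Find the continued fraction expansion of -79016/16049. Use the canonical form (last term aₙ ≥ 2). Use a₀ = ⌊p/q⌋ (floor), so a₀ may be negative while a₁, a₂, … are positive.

[-5; 13, 17, 14, 2, 2]

-79016 = -5·16049 + 1229
16049 = 13·1229 + 72
1229 = 17·72 + 5
72 = 14·5 + 2
5 = 2·2 + 1
2 = 2·1 + 0  (stop)
So -79016/16049 = [-5; 13, 17, 14, 2, 2].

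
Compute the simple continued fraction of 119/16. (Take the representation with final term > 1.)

119 = 7·16 + 7
16 = 2·7 + 2
7 = 3·2 + 1
2 = 2·1 + 0  (stop)
So 119/16 = [7; 2, 3, 2].

[7; 2, 3, 2]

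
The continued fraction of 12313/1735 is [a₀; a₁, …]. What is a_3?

12313 = 7·1735 + 168   →  a_0 = 7
1735 = 10·168 + 55   →  a_1 = 10
168 = 3·55 + 3   →  a_2 = 3
55 = 18·3 + 1   →  a_3 = 18

18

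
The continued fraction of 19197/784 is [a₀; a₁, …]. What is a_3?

3

19197 = 24·784 + 381   →  a_0 = 24
784 = 2·381 + 22   →  a_1 = 2
381 = 17·22 + 7   →  a_2 = 17
22 = 3·7 + 1   →  a_3 = 3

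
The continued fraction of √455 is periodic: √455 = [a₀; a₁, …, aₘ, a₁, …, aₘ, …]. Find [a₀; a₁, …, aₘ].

[21; 3, 42]

a₀ = ⌊√455⌋ = 21.
With m₀=0, d₀=1 and mₖ₊₁ = dₖaₖ − mₖ, dₖ₊₁ = (n − mₖ₊₁²)/dₖ, aₖ₊₁ = ⌊(a₀+mₖ₊₁)/dₖ₊₁⌋:
  k=1: m=21, d=14, a=3
  k=2: m=21, d=1, a=42
d=1 and a=2a₀=42 at k=2, so the next step gives (m, d) = (21, 14) again — its k=1 value — and the period has length 2.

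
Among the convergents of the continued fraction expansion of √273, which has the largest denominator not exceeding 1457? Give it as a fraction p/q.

√273 = [16; 1, 1, 10, 1, 1, 32, …] (period length 6).
Convergents:
  p_0/q_0 = 16/1
  p_1/q_1 = 17/1
  p_2/q_2 = 33/2
  p_3/q_3 = 347/21
  p_4/q_4 = 380/23
  p_5/q_5 = 727/44
  p_6/q_6 = 23644/1431
  p_7/q_7 = 24371/1475
q_6 = 1431 ≤ 1457 < 1475 = q_7, so the answer is 23644/1431.

23644/1431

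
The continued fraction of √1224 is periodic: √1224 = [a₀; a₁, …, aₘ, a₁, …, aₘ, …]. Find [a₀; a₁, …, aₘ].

a₀ = ⌊√1224⌋ = 34.
With m₀=0, d₀=1 and mₖ₊₁ = dₖaₖ − mₖ, dₖ₊₁ = (n − mₖ₊₁²)/dₖ, aₖ₊₁ = ⌊(a₀+mₖ₊₁)/dₖ₊₁⌋:
  k=1: m=34, d=68, a=1
  k=2: m=34, d=1, a=68
d=1 and a=2a₀=68 at k=2, so the next step gives (m, d) = (34, 68) again — its k=1 value — and the period has length 2.

[34; 1, 68]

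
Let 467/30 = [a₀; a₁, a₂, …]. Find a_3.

3

467 = 15·30 + 17   →  a_0 = 15
30 = 1·17 + 13   →  a_1 = 1
17 = 1·13 + 4   →  a_2 = 1
13 = 3·4 + 1   →  a_3 = 3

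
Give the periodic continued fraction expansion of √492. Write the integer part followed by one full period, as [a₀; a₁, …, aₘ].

a₀ = ⌊√492⌋ = 22.
With m₀=0, d₀=1 and mₖ₊₁ = dₖaₖ − mₖ, dₖ₊₁ = (n − mₖ₊₁²)/dₖ, aₖ₊₁ = ⌊(a₀+mₖ₊₁)/dₖ₊₁⌋:
  k=1: m=22, d=8, a=5
  k=2: m=18, d=21, a=1
  k=3: m=3, d=23, a=1
  k=4: m=20, d=4, a=10
  k=5: m=20, d=23, a=1
  k=6: m=3, d=21, a=1
  k=7: m=18, d=8, a=5
  k=8: m=22, d=1, a=44
d=1 and a=2a₀=44 at k=8, so the next step gives (m, d) = (22, 8) again — its k=1 value — and the period has length 8.

[22; 5, 1, 1, 10, 1, 1, 5, 44]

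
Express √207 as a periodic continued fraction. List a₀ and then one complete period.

a₀ = ⌊√207⌋ = 14.
With m₀=0, d₀=1 and mₖ₊₁ = dₖaₖ − mₖ, dₖ₊₁ = (n − mₖ₊₁²)/dₖ, aₖ₊₁ = ⌊(a₀+mₖ₊₁)/dₖ₊₁⌋:
  k=1: m=14, d=11, a=2
  k=2: m=8, d=13, a=1
  k=3: m=5, d=14, a=1
  k=4: m=9, d=9, a=2
  k=5: m=9, d=14, a=1
  k=6: m=5, d=13, a=1
  k=7: m=8, d=11, a=2
  k=8: m=14, d=1, a=28
d=1 and a=2a₀=28 at k=8, so the next step gives (m, d) = (14, 11) again — its k=1 value — and the period has length 8.

[14; 2, 1, 1, 2, 1, 1, 2, 28]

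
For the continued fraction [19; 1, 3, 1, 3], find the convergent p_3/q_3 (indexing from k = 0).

99/5

Using pₖ = aₖpₖ₋₁ + pₖ₋₂, qₖ = aₖqₖ₋₁ + qₖ₋₂ (with p₋₁=1, p₋₂=0, q₋₁=0, q₋₂=1):
  k=0: a=19, p=19, q=1
  k=1: a=1, p=20, q=1
  k=2: a=3, p=79, q=4
  k=3: a=1, p=99, q=5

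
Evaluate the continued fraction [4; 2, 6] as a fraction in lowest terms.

58/13

Fold from the inside: start with 6/1.
  2 + 1/6 = 13/6
  4 + 6/13 = 58/13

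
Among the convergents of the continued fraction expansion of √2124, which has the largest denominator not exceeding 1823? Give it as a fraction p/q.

48806/1059

√2124 = [46; 11, 1, 1, 22, 1, 1, 11, 92, …] (period length 8).
Convergents:
  p_0/q_0 = 46/1
  p_1/q_1 = 507/11
  p_2/q_2 = 553/12
  p_3/q_3 = 1060/23
  p_4/q_4 = 23873/518
  p_5/q_5 = 24933/541
  p_6/q_6 = 48806/1059
  p_7/q_7 = 561799/12190
q_6 = 1059 ≤ 1823 < 12190 = q_7, so the answer is 48806/1059.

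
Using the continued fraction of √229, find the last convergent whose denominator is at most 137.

√229 = [15; 7, 1, 1, 7, 30, …] (period length 5).
Convergents:
  p_0/q_0 = 15/1
  p_1/q_1 = 106/7
  p_2/q_2 = 121/8
  p_3/q_3 = 227/15
  p_4/q_4 = 1710/113
  p_5/q_5 = 51527/3405
q_4 = 113 ≤ 137 < 3405 = q_5, so the answer is 1710/113.

1710/113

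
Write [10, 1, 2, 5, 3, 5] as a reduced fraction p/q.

Fold from the inside: start with 5/1.
  3 + 1/5 = 16/5
  5 + 5/16 = 85/16
  2 + 16/85 = 186/85
  1 + 85/186 = 271/186
  10 + 186/271 = 2896/271

2896/271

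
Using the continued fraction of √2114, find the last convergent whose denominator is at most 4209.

192419/4185

√2114 = [45; 1, 44, 1, 90, …] (period length 4).
Convergents:
  p_0/q_0 = 45/1
  p_1/q_1 = 46/1
  p_2/q_2 = 2069/45
  p_3/q_3 = 2115/46
  p_4/q_4 = 192419/4185
  p_5/q_5 = 194534/4231
q_4 = 4185 ≤ 4209 < 4231 = q_5, so the answer is 192419/4185.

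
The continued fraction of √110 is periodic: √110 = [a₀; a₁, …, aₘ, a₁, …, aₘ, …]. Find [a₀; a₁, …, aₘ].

[10; 2, 20]

a₀ = ⌊√110⌋ = 10.
With m₀=0, d₀=1 and mₖ₊₁ = dₖaₖ − mₖ, dₖ₊₁ = (n − mₖ₊₁²)/dₖ, aₖ₊₁ = ⌊(a₀+mₖ₊₁)/dₖ₊₁⌋:
  k=1: m=10, d=10, a=2
  k=2: m=10, d=1, a=20
d=1 and a=2a₀=20 at k=2, so the next step gives (m, d) = (10, 10) again — its k=1 value — and the period has length 2.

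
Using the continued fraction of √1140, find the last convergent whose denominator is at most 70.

1857/55

√1140 = [33; 1, 3, 4, 3, 1, 66, …] (period length 6).
Convergents:
  p_0/q_0 = 33/1
  p_1/q_1 = 34/1
  p_2/q_2 = 135/4
  p_3/q_3 = 574/17
  p_4/q_4 = 1857/55
  p_5/q_5 = 2431/72
q_4 = 55 ≤ 70 < 72 = q_5, so the answer is 1857/55.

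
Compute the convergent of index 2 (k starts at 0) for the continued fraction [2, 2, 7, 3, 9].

Using pₖ = aₖpₖ₋₁ + pₖ₋₂, qₖ = aₖqₖ₋₁ + qₖ₋₂ (with p₋₁=1, p₋₂=0, q₋₁=0, q₋₂=1):
  k=0: a=2, p=2, q=1
  k=1: a=2, p=5, q=2
  k=2: a=7, p=37, q=15

37/15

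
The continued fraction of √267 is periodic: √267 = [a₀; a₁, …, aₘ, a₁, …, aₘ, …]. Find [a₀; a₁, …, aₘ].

[16; 2, 1, 15, 1, 2, 32]

a₀ = ⌊√267⌋ = 16.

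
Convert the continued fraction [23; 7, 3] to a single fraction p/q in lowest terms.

Using pₖ = aₖpₖ₋₁ + pₖ₋₂ and qₖ = aₖqₖ₋₁ + qₖ₋₂:
  k=0: a=23, p=23, q=1
  k=1: a=7, p=162, q=7
  k=2: a=3, p=509, q=22

509/22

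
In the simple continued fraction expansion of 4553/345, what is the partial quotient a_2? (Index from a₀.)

13

4553 = 13·345 + 68   →  a_0 = 13
345 = 5·68 + 5   →  a_1 = 5
68 = 13·5 + 3   →  a_2 = 13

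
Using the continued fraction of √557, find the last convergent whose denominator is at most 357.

5617/238

√557 = [23; 1, 1, 1, 1, 46, …] (period length 5).
Convergents:
  p_0/q_0 = 23/1
  p_1/q_1 = 24/1
  p_2/q_2 = 47/2
  p_3/q_3 = 71/3
  p_4/q_4 = 118/5
  p_5/q_5 = 5499/233
  p_6/q_6 = 5617/238
  p_7/q_7 = 11116/471
q_6 = 238 ≤ 357 < 471 = q_7, so the answer is 5617/238.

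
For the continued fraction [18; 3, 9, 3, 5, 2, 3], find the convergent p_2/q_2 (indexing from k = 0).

Using pₖ = aₖpₖ₋₁ + pₖ₋₂, qₖ = aₖqₖ₋₁ + qₖ₋₂ (with p₋₁=1, p₋₂=0, q₋₁=0, q₋₂=1):
  k=0: a=18, p=18, q=1
  k=1: a=3, p=55, q=3
  k=2: a=9, p=513, q=28

513/28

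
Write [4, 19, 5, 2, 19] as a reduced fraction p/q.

Fold from the inside: start with 19/1.
  2 + 1/19 = 39/19
  5 + 19/39 = 214/39
  19 + 39/214 = 4105/214
  4 + 214/4105 = 16634/4105

16634/4105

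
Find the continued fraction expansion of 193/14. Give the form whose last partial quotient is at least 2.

193 = 13×14 + 11
14 = 1×11 + 3
11 = 3×3 + 2
3 = 1×2 + 1
2 = 2×1 + 0  (stop)
So 193/14 = [13; 1, 3, 1, 2].

[13; 1, 3, 1, 2]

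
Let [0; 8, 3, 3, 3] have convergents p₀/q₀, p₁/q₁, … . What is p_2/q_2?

Using pₖ = aₖpₖ₋₁ + pₖ₋₂, qₖ = aₖqₖ₋₁ + qₖ₋₂ (with p₋₁=1, p₋₂=0, q₋₁=0, q₋₂=1):
  k=0: a=0, p=0, q=1
  k=1: a=8, p=1, q=8
  k=2: a=3, p=3, q=25

3/25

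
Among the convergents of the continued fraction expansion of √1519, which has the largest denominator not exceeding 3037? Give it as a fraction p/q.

117001/3002

√1519 = [38; 1, 37, 1, 76, …] (period length 4).
Convergents:
  p_0/q_0 = 38/1
  p_1/q_1 = 39/1
  p_2/q_2 = 1481/38
  p_3/q_3 = 1520/39
  p_4/q_4 = 117001/3002
  p_5/q_5 = 118521/3041
q_4 = 3002 ≤ 3037 < 3041 = q_5, so the answer is 117001/3002.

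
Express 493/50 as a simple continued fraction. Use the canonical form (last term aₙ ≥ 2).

493 = 9·50 + 43
50 = 1·43 + 7
43 = 6·7 + 1
7 = 7·1 + 0  (stop)
So 493/50 = [9; 1, 6, 7].

[9; 1, 6, 7]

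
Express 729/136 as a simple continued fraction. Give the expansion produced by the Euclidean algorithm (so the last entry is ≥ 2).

729 = 5·136 + 49
136 = 2·49 + 38
49 = 1·38 + 11
38 = 3·11 + 5
11 = 2·5 + 1
5 = 5·1 + 0  (stop)
So 729/136 = [5; 2, 1, 3, 2, 5].

[5; 2, 1, 3, 2, 5]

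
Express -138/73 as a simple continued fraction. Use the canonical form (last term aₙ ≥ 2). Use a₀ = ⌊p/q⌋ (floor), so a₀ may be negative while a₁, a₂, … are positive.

[-2; 9, 8]

-138 = -2·73 + 8
73 = 9·8 + 1
8 = 8·1 + 0  (stop)
So -138/73 = [-2; 9, 8].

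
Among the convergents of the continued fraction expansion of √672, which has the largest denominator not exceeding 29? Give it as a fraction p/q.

337/13

√672 = [25; 1, 11, 1, 50, …] (period length 4).
Convergents:
  p_0/q_0 = 25/1
  p_1/q_1 = 26/1
  p_2/q_2 = 311/12
  p_3/q_3 = 337/13
  p_4/q_4 = 17161/662
q_3 = 13 ≤ 29 < 662 = q_4, so the answer is 337/13.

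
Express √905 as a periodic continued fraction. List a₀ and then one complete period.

[30; 12, 60]

a₀ = ⌊√905⌋ = 30.
With m₀=0, d₀=1 and mₖ₊₁ = dₖaₖ − mₖ, dₖ₊₁ = (n − mₖ₊₁²)/dₖ, aₖ₊₁ = ⌊(a₀+mₖ₊₁)/dₖ₊₁⌋:
  k=1: m=30, d=5, a=12
  k=2: m=30, d=1, a=60
d=1 and a=2a₀=60 at k=2, so the next step gives (m, d) = (30, 5) again — its k=1 value — and the period has length 2.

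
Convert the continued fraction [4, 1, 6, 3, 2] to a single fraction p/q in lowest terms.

248/51

Using pₖ = aₖpₖ₋₁ + pₖ₋₂ and qₖ = aₖqₖ₋₁ + qₖ₋₂:
  k=0: a=4, p=4, q=1
  k=1: a=1, p=5, q=1
  k=2: a=6, p=34, q=7
  k=3: a=3, p=107, q=22
  k=4: a=2, p=248, q=51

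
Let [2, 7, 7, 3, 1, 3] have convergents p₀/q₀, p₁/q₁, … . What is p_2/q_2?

107/50

Using pₖ = aₖpₖ₋₁ + pₖ₋₂, qₖ = aₖqₖ₋₁ + qₖ₋₂ (with p₋₁=1, p₋₂=0, q₋₁=0, q₋₂=1):
  k=0: a=2, p=2, q=1
  k=1: a=7, p=15, q=7
  k=2: a=7, p=107, q=50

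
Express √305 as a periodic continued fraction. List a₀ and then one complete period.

[17; 2, 6, 2, 34]

a₀ = ⌊√305⌋ = 17.
With m₀=0, d₀=1 and mₖ₊₁ = dₖaₖ − mₖ, dₖ₊₁ = (n − mₖ₊₁²)/dₖ, aₖ₊₁ = ⌊(a₀+mₖ₊₁)/dₖ₊₁⌋:
  k=1: m=17, d=16, a=2
  k=2: m=15, d=5, a=6
  k=3: m=15, d=16, a=2
  k=4: m=17, d=1, a=34
d=1 and a=2a₀=34 at k=4, so the next step gives (m, d) = (17, 16) again — its k=1 value — and the period has length 4.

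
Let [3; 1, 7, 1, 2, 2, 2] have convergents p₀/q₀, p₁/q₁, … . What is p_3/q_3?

Using pₖ = aₖpₖ₋₁ + pₖ₋₂, qₖ = aₖqₖ₋₁ + qₖ₋₂ (with p₋₁=1, p₋₂=0, q₋₁=0, q₋₂=1):
  k=0: a=3, p=3, q=1
  k=1: a=1, p=4, q=1
  k=2: a=7, p=31, q=8
  k=3: a=1, p=35, q=9

35/9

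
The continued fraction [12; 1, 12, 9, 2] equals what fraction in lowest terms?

Fold from the inside: start with 2/1.
  9 + 1/2 = 19/2
  12 + 2/19 = 230/19
  1 + 19/230 = 249/230
  12 + 230/249 = 3218/249

3218/249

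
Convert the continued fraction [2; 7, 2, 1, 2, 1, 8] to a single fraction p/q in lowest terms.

1510/707

Using pₖ = aₖpₖ₋₁ + pₖ₋₂ and qₖ = aₖqₖ₋₁ + qₖ₋₂:
  k=0: a=2, p=2, q=1
  k=1: a=7, p=15, q=7
  k=2: a=2, p=32, q=15
  k=3: a=1, p=47, q=22
  k=4: a=2, p=126, q=59
  k=5: a=1, p=173, q=81
  k=6: a=8, p=1510, q=707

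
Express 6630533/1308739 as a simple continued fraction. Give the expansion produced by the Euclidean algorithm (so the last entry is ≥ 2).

[5; 15, 14, 13, 14, 3, 3, 3]

6630533 = 5×1308739 + 86838
1308739 = 15×86838 + 6169
86838 = 14×6169 + 472
6169 = 13×472 + 33
472 = 14×33 + 10
33 = 3×10 + 3
10 = 3×3 + 1
3 = 3×1 + 0  (stop)
So 6630533/1308739 = [5; 15, 14, 13, 14, 3, 3, 3].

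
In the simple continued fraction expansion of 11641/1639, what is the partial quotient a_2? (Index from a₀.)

11641 = 7·1639 + 168   →  a_0 = 7
1639 = 9·168 + 127   →  a_1 = 9
168 = 1·127 + 41   →  a_2 = 1

1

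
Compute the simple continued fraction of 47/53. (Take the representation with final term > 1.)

47 = 0·53 + 47
53 = 1·47 + 6
47 = 7·6 + 5
6 = 1·5 + 1
5 = 5·1 + 0  (stop)
So 47/53 = [0; 1, 7, 1, 5].

[0; 1, 7, 1, 5]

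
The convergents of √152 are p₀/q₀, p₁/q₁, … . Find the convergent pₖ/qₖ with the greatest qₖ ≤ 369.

√152 = [12; 3, 24, …] (period length 2).
Convergents:
  p_0/q_0 = 12/1
  p_1/q_1 = 37/3
  p_2/q_2 = 900/73
  p_3/q_3 = 2737/222
  p_4/q_4 = 66588/5401
q_3 = 222 ≤ 369 < 5401 = q_4, so the answer is 2737/222.

2737/222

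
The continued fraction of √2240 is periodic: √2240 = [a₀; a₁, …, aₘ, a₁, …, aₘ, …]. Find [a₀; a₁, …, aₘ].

a₀ = ⌊√2240⌋ = 47.
With m₀=0, d₀=1 and mₖ₊₁ = dₖaₖ − mₖ, dₖ₊₁ = (n − mₖ₊₁²)/dₖ, aₖ₊₁ = ⌊(a₀+mₖ₊₁)/dₖ₊₁⌋:
  k=1: m=47, d=31, a=3
  k=2: m=46, d=4, a=23
  k=3: m=46, d=31, a=3
  k=4: m=47, d=1, a=94
d=1 and a=2a₀=94 at k=4, so the next step gives (m, d) = (47, 31) again — its k=1 value — and the period has length 4.

[47; 3, 23, 3, 94]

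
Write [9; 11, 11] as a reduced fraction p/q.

Using pₖ = aₖpₖ₋₁ + pₖ₋₂ and qₖ = aₖqₖ₋₁ + qₖ₋₂:
  k=0: a=9, p=9, q=1
  k=1: a=11, p=100, q=11
  k=2: a=11, p=1109, q=122

1109/122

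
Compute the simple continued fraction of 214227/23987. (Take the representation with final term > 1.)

[8; 1, 13, 2, 16, 16, 1, 2]

214227 = 8*23987 + 22331
23987 = 1*22331 + 1656
22331 = 13*1656 + 803
1656 = 2*803 + 50
803 = 16*50 + 3
50 = 16*3 + 2
3 = 1*2 + 1
2 = 2*1 + 0  (stop)
So 214227/23987 = [8; 1, 13, 2, 16, 16, 1, 2].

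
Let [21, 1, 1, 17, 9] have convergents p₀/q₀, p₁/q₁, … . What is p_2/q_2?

43/2

Using pₖ = aₖpₖ₋₁ + pₖ₋₂, qₖ = aₖqₖ₋₁ + qₖ₋₂ (with p₋₁=1, p₋₂=0, q₋₁=0, q₋₂=1):
  k=0: a=21, p=21, q=1
  k=1: a=1, p=22, q=1
  k=2: a=1, p=43, q=2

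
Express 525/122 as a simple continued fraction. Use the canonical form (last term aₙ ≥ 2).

[4; 3, 3, 2, 1, 3]

525 = 4*122 + 37
122 = 3*37 + 11
37 = 3*11 + 4
11 = 2*4 + 3
4 = 1*3 + 1
3 = 3*1 + 0  (stop)
So 525/122 = [4; 3, 3, 2, 1, 3].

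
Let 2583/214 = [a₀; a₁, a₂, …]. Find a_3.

2583 = 12·214 + 15   →  a_0 = 12
214 = 14·15 + 4   →  a_1 = 14
15 = 3·4 + 3   →  a_2 = 3
4 = 1·3 + 1   →  a_3 = 1

1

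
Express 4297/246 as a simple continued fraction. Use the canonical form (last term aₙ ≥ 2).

[17; 2, 7, 5, 3]

4297 = 17·246 + 115
246 = 2·115 + 16
115 = 7·16 + 3
16 = 5·3 + 1
3 = 3·1 + 0  (stop)
So 4297/246 = [17; 2, 7, 5, 3].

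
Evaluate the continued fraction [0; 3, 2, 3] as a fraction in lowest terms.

Fold from the inside: start with 3/1.
  2 + 1/3 = 7/3
  3 + 3/7 = 24/7
  0 + 7/24 = 7/24

7/24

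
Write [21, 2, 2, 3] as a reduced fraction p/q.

364/17

Using pₖ = aₖpₖ₋₁ + pₖ₋₂ and qₖ = aₖqₖ₋₁ + qₖ₋₂:
  k=0: a=21, p=21, q=1
  k=1: a=2, p=43, q=2
  k=2: a=2, p=107, q=5
  k=3: a=3, p=364, q=17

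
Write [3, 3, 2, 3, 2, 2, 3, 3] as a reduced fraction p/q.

Fold from the inside: start with 3/1.
  3 + 1/3 = 10/3
  2 + 3/10 = 23/10
  2 + 10/23 = 56/23
  3 + 23/56 = 191/56
  2 + 56/191 = 438/191
  3 + 191/438 = 1505/438
  3 + 438/1505 = 4953/1505

4953/1505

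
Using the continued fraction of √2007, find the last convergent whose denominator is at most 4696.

√2007 = [44; 1, 3, 1, 88, …] (period length 4).
Convergents:
  p_0/q_0 = 44/1
  p_1/q_1 = 45/1
  p_2/q_2 = 179/4
  p_3/q_3 = 224/5
  p_4/q_4 = 19891/444
  p_5/q_5 = 20115/449
  p_6/q_6 = 80236/1791
  p_7/q_7 = 100351/2240
  p_8/q_8 = 8911124/198911
q_7 = 2240 ≤ 4696 < 198911 = q_8, so the answer is 100351/2240.

100351/2240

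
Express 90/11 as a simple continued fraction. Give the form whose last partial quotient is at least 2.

90 = 8×11 + 2
11 = 5×2 + 1
2 = 2×1 + 0  (stop)
So 90/11 = [8; 5, 2].

[8; 5, 2]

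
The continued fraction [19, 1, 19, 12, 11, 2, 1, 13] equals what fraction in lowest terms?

2252079/112885

Using pₖ = aₖpₖ₋₁ + pₖ₋₂ and qₖ = aₖqₖ₋₁ + qₖ₋₂:
  k=0: a=19, p=19, q=1
  k=1: a=1, p=20, q=1
  k=2: a=19, p=399, q=20
  k=3: a=12, p=4808, q=241
  k=4: a=11, p=53287, q=2671
  k=5: a=2, p=111382, q=5583
  k=6: a=1, p=164669, q=8254
  k=7: a=13, p=2252079, q=112885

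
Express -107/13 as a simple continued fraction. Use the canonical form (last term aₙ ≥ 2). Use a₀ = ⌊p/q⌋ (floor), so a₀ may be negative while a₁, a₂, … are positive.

[-9; 1, 3, 3]

-107 = -9×13 + 10
13 = 1×10 + 3
10 = 3×3 + 1
3 = 3×1 + 0  (stop)
So -107/13 = [-9; 1, 3, 3].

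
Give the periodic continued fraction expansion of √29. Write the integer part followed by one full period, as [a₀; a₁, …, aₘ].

[5; 2, 1, 1, 2, 10]

a₀ = ⌊√29⌋ = 5.
With m₀=0, d₀=1 and mₖ₊₁ = dₖaₖ − mₖ, dₖ₊₁ = (n − mₖ₊₁²)/dₖ, aₖ₊₁ = ⌊(a₀+mₖ₊₁)/dₖ₊₁⌋:
  k=1: m=5, d=4, a=2
  k=2: m=3, d=5, a=1
  k=3: m=2, d=5, a=1
  k=4: m=3, d=4, a=2
  k=5: m=5, d=1, a=10
d=1 and a=2a₀=10 at k=5, so the next step gives (m, d) = (5, 4) again — its k=1 value — and the period has length 5.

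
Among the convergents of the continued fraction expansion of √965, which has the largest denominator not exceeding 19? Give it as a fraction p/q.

497/16

√965 = [31; 15, 1, 1, 15, 62, …] (period length 5).
Convergents:
  p_0/q_0 = 31/1
  p_1/q_1 = 466/15
  p_2/q_2 = 497/16
  p_3/q_3 = 963/31
q_2 = 16 ≤ 19 < 31 = q_3, so the answer is 497/16.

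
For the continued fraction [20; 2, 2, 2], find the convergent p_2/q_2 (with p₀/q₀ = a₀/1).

102/5

Using pₖ = aₖpₖ₋₁ + pₖ₋₂, qₖ = aₖqₖ₋₁ + qₖ₋₂ (with p₋₁=1, p₋₂=0, q₋₁=0, q₋₂=1):
  k=0: a=20, p=20, q=1
  k=1: a=2, p=41, q=2
  k=2: a=2, p=102, q=5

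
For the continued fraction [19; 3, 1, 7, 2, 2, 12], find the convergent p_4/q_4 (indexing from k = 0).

Using pₖ = aₖpₖ₋₁ + pₖ₋₂, qₖ = aₖqₖ₋₁ + qₖ₋₂ (with p₋₁=1, p₋₂=0, q₋₁=0, q₋₂=1):
  k=0: a=19, p=19, q=1
  k=1: a=3, p=58, q=3
  k=2: a=1, p=77, q=4
  k=3: a=7, p=597, q=31
  k=4: a=2, p=1271, q=66

1271/66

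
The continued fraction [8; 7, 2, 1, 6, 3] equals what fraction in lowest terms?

3767/463

Using pₖ = aₖpₖ₋₁ + pₖ₋₂ and qₖ = aₖqₖ₋₁ + qₖ₋₂:
  k=0: a=8, p=8, q=1
  k=1: a=7, p=57, q=7
  k=2: a=2, p=122, q=15
  k=3: a=1, p=179, q=22
  k=4: a=6, p=1196, q=147
  k=5: a=3, p=3767, q=463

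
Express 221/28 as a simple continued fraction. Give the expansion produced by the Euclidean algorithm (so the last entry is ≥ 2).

[7; 1, 8, 3]

221 = 7*28 + 25
28 = 1*25 + 3
25 = 8*3 + 1
3 = 3*1 + 0  (stop)
So 221/28 = [7; 1, 8, 3].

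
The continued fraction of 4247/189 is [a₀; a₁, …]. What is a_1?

2

4247 = 22·189 + 89   →  a_0 = 22
189 = 2·89 + 11   →  a_1 = 2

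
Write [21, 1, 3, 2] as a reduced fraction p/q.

Using pₖ = aₖpₖ₋₁ + pₖ₋₂ and qₖ = aₖqₖ₋₁ + qₖ₋₂:
  k=0: a=21, p=21, q=1
  k=1: a=1, p=22, q=1
  k=2: a=3, p=87, q=4
  k=3: a=2, p=196, q=9

196/9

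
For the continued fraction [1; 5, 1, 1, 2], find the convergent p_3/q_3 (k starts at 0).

Using pₖ = aₖpₖ₋₁ + pₖ₋₂, qₖ = aₖqₖ₋₁ + qₖ₋₂ (with p₋₁=1, p₋₂=0, q₋₁=0, q₋₂=1):
  k=0: a=1, p=1, q=1
  k=1: a=5, p=6, q=5
  k=2: a=1, p=7, q=6
  k=3: a=1, p=13, q=11

13/11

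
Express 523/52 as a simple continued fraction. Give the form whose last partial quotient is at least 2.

[10; 17, 3]

523 = 10·52 + 3
52 = 17·3 + 1
3 = 3·1 + 0  (stop)
So 523/52 = [10; 17, 3].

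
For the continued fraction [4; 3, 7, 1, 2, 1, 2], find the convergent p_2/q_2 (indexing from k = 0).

Using pₖ = aₖpₖ₋₁ + pₖ₋₂, qₖ = aₖqₖ₋₁ + qₖ₋₂ (with p₋₁=1, p₋₂=0, q₋₁=0, q₋₂=1):
  k=0: a=4, p=4, q=1
  k=1: a=3, p=13, q=3
  k=2: a=7, p=95, q=22

95/22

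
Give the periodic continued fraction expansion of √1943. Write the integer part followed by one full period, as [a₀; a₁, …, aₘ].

a₀ = ⌊√1943⌋ = 44.
With m₀=0, d₀=1 and mₖ₊₁ = dₖaₖ − mₖ, dₖ₊₁ = (n − mₖ₊₁²)/dₖ, aₖ₊₁ = ⌊(a₀+mₖ₊₁)/dₖ₊₁⌋:
  k=1: m=44, d=7, a=12
  k=2: m=40, d=49, a=1
  k=3: m=9, d=38, a=1
  k=4: m=29, d=29, a=2
  k=5: m=29, d=38, a=1
  k=6: m=9, d=49, a=1
  k=7: m=40, d=7, a=12
  k=8: m=44, d=1, a=88
d=1 and a=2a₀=88 at k=8, so the next step gives (m, d) = (44, 7) again — its k=1 value — and the period has length 8.

[44; 12, 1, 1, 2, 1, 1, 12, 88]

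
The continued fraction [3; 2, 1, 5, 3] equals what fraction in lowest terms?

181/54

Fold from the inside: start with 3/1.
  5 + 1/3 = 16/3
  1 + 3/16 = 19/16
  2 + 16/19 = 54/19
  3 + 19/54 = 181/54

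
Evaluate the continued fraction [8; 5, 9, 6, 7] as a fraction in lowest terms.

Fold from the inside: start with 7/1.
  6 + 1/7 = 43/7
  9 + 7/43 = 394/43
  5 + 43/394 = 2013/394
  8 + 394/2013 = 16498/2013

16498/2013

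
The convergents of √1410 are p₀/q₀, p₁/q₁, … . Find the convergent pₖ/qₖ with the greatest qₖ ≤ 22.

√1410 = [37; 1, 1, 4, 1, 1, 74, …] (period length 6).
Convergents:
  p_0/q_0 = 37/1
  p_1/q_1 = 38/1
  p_2/q_2 = 75/2
  p_3/q_3 = 338/9
  p_4/q_4 = 413/11
  p_5/q_5 = 751/20
  p_6/q_6 = 55987/1491
q_5 = 20 ≤ 22 < 1491 = q_6, so the answer is 751/20.

751/20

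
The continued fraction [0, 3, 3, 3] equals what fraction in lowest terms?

10/33

Fold from the inside: start with 3/1.
  3 + 1/3 = 10/3
  3 + 3/10 = 33/10
  0 + 10/33 = 10/33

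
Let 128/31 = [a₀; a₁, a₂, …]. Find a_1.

128 = 4·31 + 4   →  a_0 = 4
31 = 7·4 + 3   →  a_1 = 7

7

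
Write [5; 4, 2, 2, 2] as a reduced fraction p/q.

Using pₖ = aₖpₖ₋₁ + pₖ₋₂ and qₖ = aₖqₖ₋₁ + qₖ₋₂:
  k=0: a=5, p=5, q=1
  k=1: a=4, p=21, q=4
  k=2: a=2, p=47, q=9
  k=3: a=2, p=115, q=22
  k=4: a=2, p=277, q=53

277/53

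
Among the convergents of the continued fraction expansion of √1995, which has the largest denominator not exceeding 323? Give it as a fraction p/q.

12015/269

√1995 = [44; 1, 1, 1, 88, …] (period length 4).
Convergents:
  p_0/q_0 = 44/1
  p_1/q_1 = 45/1
  p_2/q_2 = 89/2
  p_3/q_3 = 134/3
  p_4/q_4 = 11881/266
  p_5/q_5 = 12015/269
  p_6/q_6 = 23896/535
q_5 = 269 ≤ 323 < 535 = q_6, so the answer is 12015/269.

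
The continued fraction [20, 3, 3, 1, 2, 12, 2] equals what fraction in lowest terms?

Fold from the inside: start with 2/1.
  12 + 1/2 = 25/2
  2 + 2/25 = 52/25
  1 + 25/52 = 77/52
  3 + 52/77 = 283/77
  3 + 77/283 = 926/283
  20 + 283/926 = 18803/926

18803/926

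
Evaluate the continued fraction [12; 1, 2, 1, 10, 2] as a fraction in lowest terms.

Fold from the inside: start with 2/1.
  10 + 1/2 = 21/2
  1 + 2/21 = 23/21
  2 + 21/23 = 67/23
  1 + 23/67 = 90/67
  12 + 67/90 = 1147/90

1147/90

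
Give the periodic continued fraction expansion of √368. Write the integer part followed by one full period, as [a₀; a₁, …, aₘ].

[19; 5, 2, 5, 38]

a₀ = ⌊√368⌋ = 19.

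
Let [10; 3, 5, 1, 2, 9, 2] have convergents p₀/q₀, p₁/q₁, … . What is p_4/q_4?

Using pₖ = aₖpₖ₋₁ + pₖ₋₂, qₖ = aₖqₖ₋₁ + qₖ₋₂ (with p₋₁=1, p₋₂=0, q₋₁=0, q₋₂=1):
  k=0: a=10, p=10, q=1
  k=1: a=3, p=31, q=3
  k=2: a=5, p=165, q=16
  k=3: a=1, p=196, q=19
  k=4: a=2, p=557, q=54

557/54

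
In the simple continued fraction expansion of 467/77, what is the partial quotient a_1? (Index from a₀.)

467 = 6·77 + 5   →  a_0 = 6
77 = 15·5 + 2   →  a_1 = 15

15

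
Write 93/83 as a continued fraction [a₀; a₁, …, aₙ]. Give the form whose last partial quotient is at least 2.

93 = 1×83 + 10
83 = 8×10 + 3
10 = 3×3 + 1
3 = 3×1 + 0  (stop)
So 93/83 = [1; 8, 3, 3].

[1; 8, 3, 3]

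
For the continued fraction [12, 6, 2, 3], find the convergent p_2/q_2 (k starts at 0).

158/13

Using pₖ = aₖpₖ₋₁ + pₖ₋₂, qₖ = aₖqₖ₋₁ + qₖ₋₂ (with p₋₁=1, p₋₂=0, q₋₁=0, q₋₂=1):
  k=0: a=12, p=12, q=1
  k=1: a=6, p=73, q=6
  k=2: a=2, p=158, q=13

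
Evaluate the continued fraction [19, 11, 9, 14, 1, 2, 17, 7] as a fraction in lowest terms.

10357035/542537

Fold from the inside: start with 7/1.
  17 + 1/7 = 120/7
  2 + 7/120 = 247/120
  1 + 120/247 = 367/247
  14 + 247/367 = 5385/367
  9 + 367/5385 = 48832/5385
  11 + 5385/48832 = 542537/48832
  19 + 48832/542537 = 10357035/542537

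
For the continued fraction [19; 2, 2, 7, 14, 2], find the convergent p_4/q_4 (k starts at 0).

Using pₖ = aₖpₖ₋₁ + pₖ₋₂, qₖ = aₖqₖ₋₁ + qₖ₋₂ (with p₋₁=1, p₋₂=0, q₋₁=0, q₋₂=1):
  k=0: a=19, p=19, q=1
  k=1: a=2, p=39, q=2
  k=2: a=2, p=97, q=5
  k=3: a=7, p=718, q=37
  k=4: a=14, p=10149, q=523

10149/523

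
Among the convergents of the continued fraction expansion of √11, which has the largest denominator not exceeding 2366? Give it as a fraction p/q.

3970/1197

√11 = [3; 3, 6, …] (period length 2).
Convergents:
  p_0/q_0 = 3/1
  p_1/q_1 = 10/3
  p_2/q_2 = 63/19
  p_3/q_3 = 199/60
  p_4/q_4 = 1257/379
  p_5/q_5 = 3970/1197
  p_6/q_6 = 25077/7561
q_5 = 1197 ≤ 2366 < 7561 = q_6, so the answer is 3970/1197.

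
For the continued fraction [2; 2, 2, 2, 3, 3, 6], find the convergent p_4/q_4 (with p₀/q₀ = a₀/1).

99/41

Using pₖ = aₖpₖ₋₁ + pₖ₋₂, qₖ = aₖqₖ₋₁ + qₖ₋₂ (with p₋₁=1, p₋₂=0, q₋₁=0, q₋₂=1):
  k=0: a=2, p=2, q=1
  k=1: a=2, p=5, q=2
  k=2: a=2, p=12, q=5
  k=3: a=2, p=29, q=12
  k=4: a=3, p=99, q=41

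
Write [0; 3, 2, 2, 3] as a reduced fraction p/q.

17/58

Fold from the inside: start with 3/1.
  2 + 1/3 = 7/3
  2 + 3/7 = 17/7
  3 + 7/17 = 58/17
  0 + 17/58 = 17/58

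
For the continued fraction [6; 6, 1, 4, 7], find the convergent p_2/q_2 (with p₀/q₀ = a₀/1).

Using pₖ = aₖpₖ₋₁ + pₖ₋₂, qₖ = aₖqₖ₋₁ + qₖ₋₂ (with p₋₁=1, p₋₂=0, q₋₁=0, q₋₂=1):
  k=0: a=6, p=6, q=1
  k=1: a=6, p=37, q=6
  k=2: a=1, p=43, q=7

43/7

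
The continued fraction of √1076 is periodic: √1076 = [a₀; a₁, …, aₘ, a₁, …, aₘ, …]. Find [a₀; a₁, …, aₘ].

a₀ = ⌊√1076⌋ = 32.

[32; 1, 4, 16, 4, 1, 64]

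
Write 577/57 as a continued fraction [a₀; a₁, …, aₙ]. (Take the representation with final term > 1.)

[10; 8, 7]

577 = 10*57 + 7
57 = 8*7 + 1
7 = 7*1 + 0  (stop)
So 577/57 = [10; 8, 7].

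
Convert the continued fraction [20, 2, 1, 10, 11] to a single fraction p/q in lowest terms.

Fold from the inside: start with 11/1.
  10 + 1/11 = 111/11
  1 + 11/111 = 122/111
  2 + 111/122 = 355/122
  20 + 122/355 = 7222/355

7222/355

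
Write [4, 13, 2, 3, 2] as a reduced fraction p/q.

Fold from the inside: start with 2/1.
  3 + 1/2 = 7/2
  2 + 2/7 = 16/7
  13 + 7/16 = 215/16
  4 + 16/215 = 876/215

876/215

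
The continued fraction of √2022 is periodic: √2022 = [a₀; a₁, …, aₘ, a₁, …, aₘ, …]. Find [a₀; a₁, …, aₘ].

a₀ = ⌊√2022⌋ = 44.
With m₀=0, d₀=1 and mₖ₊₁ = dₖaₖ − mₖ, dₖ₊₁ = (n − mₖ₊₁²)/dₖ, aₖ₊₁ = ⌊(a₀+mₖ₊₁)/dₖ₊₁⌋:
  k=1: m=44, d=86, a=1
  k=2: m=42, d=3, a=28
  k=3: m=42, d=86, a=1
  k=4: m=44, d=1, a=88
d=1 and a=2a₀=88 at k=4, so the next step gives (m, d) = (44, 86) again — its k=1 value — and the period has length 4.

[44; 1, 28, 1, 88]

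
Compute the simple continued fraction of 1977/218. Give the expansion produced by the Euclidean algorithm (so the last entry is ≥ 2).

[9; 14, 1, 1, 7]

1977 = 9×218 + 15
218 = 14×15 + 8
15 = 1×8 + 7
8 = 1×7 + 1
7 = 7×1 + 0  (stop)
So 1977/218 = [9; 14, 1, 1, 7].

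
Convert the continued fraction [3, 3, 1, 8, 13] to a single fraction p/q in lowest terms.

1495/459

Using pₖ = aₖpₖ₋₁ + pₖ₋₂ and qₖ = aₖqₖ₋₁ + qₖ₋₂:
  k=0: a=3, p=3, q=1
  k=1: a=3, p=10, q=3
  k=2: a=1, p=13, q=4
  k=3: a=8, p=114, q=35
  k=4: a=13, p=1495, q=459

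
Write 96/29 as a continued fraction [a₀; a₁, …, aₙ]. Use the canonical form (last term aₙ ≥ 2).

96 = 3×29 + 9
29 = 3×9 + 2
9 = 4×2 + 1
2 = 2×1 + 0  (stop)
So 96/29 = [3; 3, 4, 2].

[3; 3, 4, 2]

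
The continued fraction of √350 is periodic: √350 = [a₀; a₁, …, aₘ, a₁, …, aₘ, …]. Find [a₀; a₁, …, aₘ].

[18; 1, 2, 2, 2, 1, 36]

a₀ = ⌊√350⌋ = 18.
With m₀=0, d₀=1 and mₖ₊₁ = dₖaₖ − mₖ, dₖ₊₁ = (n − mₖ₊₁²)/dₖ, aₖ₊₁ = ⌊(a₀+mₖ₊₁)/dₖ₊₁⌋:
  k=1: m=18, d=26, a=1
  k=2: m=8, d=11, a=2
  k=3: m=14, d=14, a=2
  k=4: m=14, d=11, a=2
  k=5: m=8, d=26, a=1
  k=6: m=18, d=1, a=36
d=1 and a=2a₀=36 at k=6, so the next step gives (m, d) = (18, 26) again — its k=1 value — and the period has length 6.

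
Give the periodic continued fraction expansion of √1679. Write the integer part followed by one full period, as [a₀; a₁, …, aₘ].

a₀ = ⌊√1679⌋ = 40.
With m₀=0, d₀=1 and mₖ₊₁ = dₖaₖ − mₖ, dₖ₊₁ = (n − mₖ₊₁²)/dₖ, aₖ₊₁ = ⌊(a₀+mₖ₊₁)/dₖ₊₁⌋:
  k=1: m=40, d=79, a=1
  k=2: m=39, d=2, a=39
  k=3: m=39, d=79, a=1
  k=4: m=40, d=1, a=80
d=1 and a=2a₀=80 at k=4, so the next step gives (m, d) = (40, 79) again — its k=1 value — and the period has length 4.

[40; 1, 39, 1, 80]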